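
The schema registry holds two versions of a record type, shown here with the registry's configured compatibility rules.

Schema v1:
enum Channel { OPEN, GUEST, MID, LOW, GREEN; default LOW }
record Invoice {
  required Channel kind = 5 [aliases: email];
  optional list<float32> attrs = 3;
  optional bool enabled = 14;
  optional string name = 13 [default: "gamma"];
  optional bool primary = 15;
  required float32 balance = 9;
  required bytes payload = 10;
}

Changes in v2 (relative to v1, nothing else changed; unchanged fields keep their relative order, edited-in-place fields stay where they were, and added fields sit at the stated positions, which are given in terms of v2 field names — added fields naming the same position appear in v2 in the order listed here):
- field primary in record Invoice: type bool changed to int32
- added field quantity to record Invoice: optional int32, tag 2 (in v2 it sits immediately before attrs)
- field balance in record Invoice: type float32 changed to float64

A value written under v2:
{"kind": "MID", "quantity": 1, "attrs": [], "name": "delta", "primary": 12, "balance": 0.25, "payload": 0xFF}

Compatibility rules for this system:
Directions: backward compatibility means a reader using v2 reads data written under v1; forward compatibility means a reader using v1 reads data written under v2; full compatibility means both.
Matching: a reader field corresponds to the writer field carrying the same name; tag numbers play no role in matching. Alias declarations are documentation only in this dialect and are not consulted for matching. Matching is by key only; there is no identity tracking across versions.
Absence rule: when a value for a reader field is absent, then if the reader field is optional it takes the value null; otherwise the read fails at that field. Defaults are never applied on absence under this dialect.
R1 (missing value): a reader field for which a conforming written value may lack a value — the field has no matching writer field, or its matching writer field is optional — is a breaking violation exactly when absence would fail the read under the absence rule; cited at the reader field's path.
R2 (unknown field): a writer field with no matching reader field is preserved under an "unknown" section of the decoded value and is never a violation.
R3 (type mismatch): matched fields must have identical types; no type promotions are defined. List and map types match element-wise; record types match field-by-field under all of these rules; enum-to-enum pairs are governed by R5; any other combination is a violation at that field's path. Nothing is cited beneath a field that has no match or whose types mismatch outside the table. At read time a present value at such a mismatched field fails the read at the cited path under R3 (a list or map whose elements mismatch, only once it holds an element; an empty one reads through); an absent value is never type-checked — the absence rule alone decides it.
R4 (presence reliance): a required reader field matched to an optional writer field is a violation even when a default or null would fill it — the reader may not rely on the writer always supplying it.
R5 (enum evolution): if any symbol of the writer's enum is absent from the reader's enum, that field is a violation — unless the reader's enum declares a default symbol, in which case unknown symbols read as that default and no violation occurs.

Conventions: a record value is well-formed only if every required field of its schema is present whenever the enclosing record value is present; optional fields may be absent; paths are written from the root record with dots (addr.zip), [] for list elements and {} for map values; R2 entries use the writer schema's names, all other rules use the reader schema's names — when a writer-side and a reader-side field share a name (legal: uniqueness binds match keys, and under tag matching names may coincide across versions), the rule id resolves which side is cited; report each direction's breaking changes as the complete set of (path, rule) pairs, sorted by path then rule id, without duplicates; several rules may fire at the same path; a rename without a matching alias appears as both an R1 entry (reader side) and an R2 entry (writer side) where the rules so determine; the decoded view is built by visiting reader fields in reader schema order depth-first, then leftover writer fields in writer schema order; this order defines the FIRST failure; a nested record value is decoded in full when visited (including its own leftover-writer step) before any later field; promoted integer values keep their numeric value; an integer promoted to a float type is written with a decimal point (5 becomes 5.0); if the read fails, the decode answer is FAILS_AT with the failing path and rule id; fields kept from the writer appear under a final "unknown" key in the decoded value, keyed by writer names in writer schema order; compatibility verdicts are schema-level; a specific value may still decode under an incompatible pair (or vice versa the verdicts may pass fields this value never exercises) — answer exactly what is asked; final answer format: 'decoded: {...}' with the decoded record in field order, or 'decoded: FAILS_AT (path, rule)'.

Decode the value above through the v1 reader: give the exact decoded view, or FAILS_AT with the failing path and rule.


the writer's type comes first in each Invoice pair
migrating the Invoice value to v1:
  kind := "MID"
  attrs := []
  enabled := null (missing; optional => null)
  name := "delta"
  read fails at primary under R3
  => FAILS_AT (primary, R3)
the rest of the Invoice diff is inert for this question:
  added field quantity to record Invoice: optional int32, tag 2 (in v2 it sits immediately before attrs) -> inert under this dialect — no rule fires on Invoice and the result does not move
  field balance in record Invoice: type float32 changed to float64 -> shifts the Invoice verdicts, not this decode

decoded: FAILS_AT (primary, R3)


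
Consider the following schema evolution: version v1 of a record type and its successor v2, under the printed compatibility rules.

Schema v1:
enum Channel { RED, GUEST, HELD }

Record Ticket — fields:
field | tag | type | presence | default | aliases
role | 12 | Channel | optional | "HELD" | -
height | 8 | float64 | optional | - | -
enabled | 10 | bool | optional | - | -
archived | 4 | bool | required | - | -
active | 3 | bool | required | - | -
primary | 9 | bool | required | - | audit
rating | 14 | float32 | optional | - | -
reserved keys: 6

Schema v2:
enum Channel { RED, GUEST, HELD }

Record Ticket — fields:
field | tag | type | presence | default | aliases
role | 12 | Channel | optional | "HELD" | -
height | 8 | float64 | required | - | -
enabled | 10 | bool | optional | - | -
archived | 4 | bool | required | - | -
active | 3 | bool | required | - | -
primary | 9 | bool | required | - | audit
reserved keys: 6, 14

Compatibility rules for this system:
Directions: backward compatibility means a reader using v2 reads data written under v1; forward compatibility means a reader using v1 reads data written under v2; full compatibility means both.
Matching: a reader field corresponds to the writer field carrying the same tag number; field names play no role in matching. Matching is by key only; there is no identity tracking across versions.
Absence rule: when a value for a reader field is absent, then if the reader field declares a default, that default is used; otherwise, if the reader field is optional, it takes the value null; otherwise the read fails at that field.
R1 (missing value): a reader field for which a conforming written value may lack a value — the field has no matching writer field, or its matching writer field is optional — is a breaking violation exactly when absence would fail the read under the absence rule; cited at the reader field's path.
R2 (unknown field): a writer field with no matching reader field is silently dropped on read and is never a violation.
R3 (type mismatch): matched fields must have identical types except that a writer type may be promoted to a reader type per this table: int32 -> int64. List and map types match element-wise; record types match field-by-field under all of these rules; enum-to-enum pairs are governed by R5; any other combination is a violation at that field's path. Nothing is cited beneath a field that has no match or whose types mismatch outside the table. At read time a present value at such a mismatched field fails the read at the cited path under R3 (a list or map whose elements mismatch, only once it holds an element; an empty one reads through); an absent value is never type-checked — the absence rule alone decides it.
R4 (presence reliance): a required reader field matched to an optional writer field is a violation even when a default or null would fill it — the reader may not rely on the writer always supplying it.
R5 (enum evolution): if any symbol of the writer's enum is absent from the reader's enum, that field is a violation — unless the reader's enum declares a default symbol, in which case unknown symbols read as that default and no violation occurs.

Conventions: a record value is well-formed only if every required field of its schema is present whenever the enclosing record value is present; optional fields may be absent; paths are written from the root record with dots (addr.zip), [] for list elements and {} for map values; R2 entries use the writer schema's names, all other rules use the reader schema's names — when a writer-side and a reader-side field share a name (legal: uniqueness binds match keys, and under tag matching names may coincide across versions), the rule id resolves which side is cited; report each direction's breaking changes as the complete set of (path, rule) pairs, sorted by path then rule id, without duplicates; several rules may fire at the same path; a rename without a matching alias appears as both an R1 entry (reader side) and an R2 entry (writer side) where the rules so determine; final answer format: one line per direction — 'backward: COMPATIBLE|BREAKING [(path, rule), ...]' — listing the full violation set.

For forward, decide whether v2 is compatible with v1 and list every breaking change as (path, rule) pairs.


forward: COMPATIBLE []

arrows below run writer -> reader for Ticket
forward pass over Ticket, reader schema v1, writer schema v2:
  Channel -> Channel, writer optional: role aligns to role
  float64 -> float64, writer required: height aligns to height
  bool -> bool, writer optional: enabled aligns to enabled
  bool -> bool, writer required: archived aligns to archived
  bool -> bool, writer required: active aligns to active
  bool -> bool, writer required: primary aligns to primary
  rating: no writer-side match
  => forward: COMPATIBLE
diffs on Ticket not affecting the asked answer:
  field height in record Ticket: optional changed to required -> matters only for Ticket's backward compatibility — outside the asked direction
  removed field rating from record Ticket (its key 14 joins the reserved list) -> triggers nothing under Ticket's printed rules — same verdict


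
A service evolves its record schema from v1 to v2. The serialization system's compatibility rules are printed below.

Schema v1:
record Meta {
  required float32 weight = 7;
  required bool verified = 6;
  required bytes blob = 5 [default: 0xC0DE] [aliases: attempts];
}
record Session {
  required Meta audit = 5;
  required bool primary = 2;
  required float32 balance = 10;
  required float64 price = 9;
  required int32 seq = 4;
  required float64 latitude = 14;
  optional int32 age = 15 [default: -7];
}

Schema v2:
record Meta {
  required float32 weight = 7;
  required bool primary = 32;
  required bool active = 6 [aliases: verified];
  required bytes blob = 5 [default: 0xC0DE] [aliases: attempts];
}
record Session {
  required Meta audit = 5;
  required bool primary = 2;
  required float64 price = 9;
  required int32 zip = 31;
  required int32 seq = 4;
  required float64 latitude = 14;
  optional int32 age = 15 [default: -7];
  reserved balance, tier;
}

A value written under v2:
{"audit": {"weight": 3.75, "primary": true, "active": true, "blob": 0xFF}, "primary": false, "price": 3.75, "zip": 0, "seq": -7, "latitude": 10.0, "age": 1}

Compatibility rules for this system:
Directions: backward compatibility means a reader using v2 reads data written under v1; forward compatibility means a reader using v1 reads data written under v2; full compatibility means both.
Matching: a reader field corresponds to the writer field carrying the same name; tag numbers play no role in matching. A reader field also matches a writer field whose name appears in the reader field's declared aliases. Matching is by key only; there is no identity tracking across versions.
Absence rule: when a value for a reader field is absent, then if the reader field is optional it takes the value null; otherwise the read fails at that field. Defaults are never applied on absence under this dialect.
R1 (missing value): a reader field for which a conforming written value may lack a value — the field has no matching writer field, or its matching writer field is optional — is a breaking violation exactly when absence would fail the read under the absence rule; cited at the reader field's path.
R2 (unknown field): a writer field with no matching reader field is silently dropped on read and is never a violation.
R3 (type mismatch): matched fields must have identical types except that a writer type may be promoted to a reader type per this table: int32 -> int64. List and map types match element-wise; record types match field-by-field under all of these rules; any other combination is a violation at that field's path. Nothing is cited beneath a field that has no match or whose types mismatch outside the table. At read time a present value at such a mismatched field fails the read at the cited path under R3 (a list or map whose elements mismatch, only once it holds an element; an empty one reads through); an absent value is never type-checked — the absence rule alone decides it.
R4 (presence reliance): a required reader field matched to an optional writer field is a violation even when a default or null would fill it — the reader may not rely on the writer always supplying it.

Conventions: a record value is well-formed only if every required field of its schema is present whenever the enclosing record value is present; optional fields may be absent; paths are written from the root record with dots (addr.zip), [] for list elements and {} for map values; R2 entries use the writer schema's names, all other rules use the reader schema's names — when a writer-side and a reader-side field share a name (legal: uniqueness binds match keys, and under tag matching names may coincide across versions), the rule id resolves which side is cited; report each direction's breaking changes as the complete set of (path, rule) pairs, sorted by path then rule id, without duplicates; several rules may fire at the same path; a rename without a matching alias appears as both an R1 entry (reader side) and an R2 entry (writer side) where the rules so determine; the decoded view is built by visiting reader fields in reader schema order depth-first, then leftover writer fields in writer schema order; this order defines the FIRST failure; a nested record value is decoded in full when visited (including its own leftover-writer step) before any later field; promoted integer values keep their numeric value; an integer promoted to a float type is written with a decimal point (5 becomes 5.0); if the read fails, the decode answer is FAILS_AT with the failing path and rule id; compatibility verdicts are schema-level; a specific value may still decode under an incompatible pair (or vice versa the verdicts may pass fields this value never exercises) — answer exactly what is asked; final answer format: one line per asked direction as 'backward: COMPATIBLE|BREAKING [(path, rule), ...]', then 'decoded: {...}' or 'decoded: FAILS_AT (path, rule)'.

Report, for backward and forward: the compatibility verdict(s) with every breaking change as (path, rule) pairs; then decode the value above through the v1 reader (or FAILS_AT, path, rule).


the writer's type comes first in each Session pair
backward for Session (reader v2, writer v1):
  audit: paired with writer audit (Meta -> Meta; writer required)
  primary: paired with writer primary (bool -> bool; writer required)
  price: paired with writer price (float64 -> float64; writer required)
  zip: no writer-side match
  seq: paired with writer seq (int32 -> int32; writer required)
  latitude: paired with writer latitude (float64 -> float64; writer required)
  age: paired with writer age (int32 -> int32; writer optional)
  writer balance: unknown to reader
  audit.weight: paired with writer audit.weight (float32 -> float32; writer required)
  audit.primary: no writer-side match
  audit.active: paired with writer audit.verified (bool -> bool; writer required)
  audit.blob: paired with writer audit.blob (bytes -> bytes; writer required)
  rule R1 violated at audit.primary
  rule R1 violated at zip
  => backward: BREAKING (2)
forward for Session (reader v1, writer v2):
  audit: paired with writer audit (Meta -> Meta; writer required)
  primary: paired with writer primary (bool -> bool; writer required)
  balance: no writer-side match
  price: paired with writer price (float64 -> float64; writer required)
  seq: paired with writer seq (int32 -> int32; writer required)
  latitude: paired with writer latitude (float64 -> float64; writer required)
  age: paired with writer age (int32 -> int32; writer optional)
  writer zip: unknown to reader
  audit.weight: paired with writer audit.weight (float32 -> float32; writer required)
  audit.verified: no writer-side match
  audit.blob: paired with writer audit.blob (bytes -> bytes; writer required)
  writer audit.primary: unknown to reader
  writer audit.active: unknown to reader
  rule R1 violated at audit.verified
  rule R1 violated at balance
  => forward: BREAKING (2)
migrating the Session value to v1:
  audit.weight := 3.75
  read fails at audit.verified under R1 (no fill)
  => FAILS_AT (audit.verified, R1)

backward: BREAKING [(audit.primary, R1), (zip, R1)]; forward: BREAKING [(audit.verified, R1), (balance, R1)]; decoded: FAILS_AT (audit.verified, R1)


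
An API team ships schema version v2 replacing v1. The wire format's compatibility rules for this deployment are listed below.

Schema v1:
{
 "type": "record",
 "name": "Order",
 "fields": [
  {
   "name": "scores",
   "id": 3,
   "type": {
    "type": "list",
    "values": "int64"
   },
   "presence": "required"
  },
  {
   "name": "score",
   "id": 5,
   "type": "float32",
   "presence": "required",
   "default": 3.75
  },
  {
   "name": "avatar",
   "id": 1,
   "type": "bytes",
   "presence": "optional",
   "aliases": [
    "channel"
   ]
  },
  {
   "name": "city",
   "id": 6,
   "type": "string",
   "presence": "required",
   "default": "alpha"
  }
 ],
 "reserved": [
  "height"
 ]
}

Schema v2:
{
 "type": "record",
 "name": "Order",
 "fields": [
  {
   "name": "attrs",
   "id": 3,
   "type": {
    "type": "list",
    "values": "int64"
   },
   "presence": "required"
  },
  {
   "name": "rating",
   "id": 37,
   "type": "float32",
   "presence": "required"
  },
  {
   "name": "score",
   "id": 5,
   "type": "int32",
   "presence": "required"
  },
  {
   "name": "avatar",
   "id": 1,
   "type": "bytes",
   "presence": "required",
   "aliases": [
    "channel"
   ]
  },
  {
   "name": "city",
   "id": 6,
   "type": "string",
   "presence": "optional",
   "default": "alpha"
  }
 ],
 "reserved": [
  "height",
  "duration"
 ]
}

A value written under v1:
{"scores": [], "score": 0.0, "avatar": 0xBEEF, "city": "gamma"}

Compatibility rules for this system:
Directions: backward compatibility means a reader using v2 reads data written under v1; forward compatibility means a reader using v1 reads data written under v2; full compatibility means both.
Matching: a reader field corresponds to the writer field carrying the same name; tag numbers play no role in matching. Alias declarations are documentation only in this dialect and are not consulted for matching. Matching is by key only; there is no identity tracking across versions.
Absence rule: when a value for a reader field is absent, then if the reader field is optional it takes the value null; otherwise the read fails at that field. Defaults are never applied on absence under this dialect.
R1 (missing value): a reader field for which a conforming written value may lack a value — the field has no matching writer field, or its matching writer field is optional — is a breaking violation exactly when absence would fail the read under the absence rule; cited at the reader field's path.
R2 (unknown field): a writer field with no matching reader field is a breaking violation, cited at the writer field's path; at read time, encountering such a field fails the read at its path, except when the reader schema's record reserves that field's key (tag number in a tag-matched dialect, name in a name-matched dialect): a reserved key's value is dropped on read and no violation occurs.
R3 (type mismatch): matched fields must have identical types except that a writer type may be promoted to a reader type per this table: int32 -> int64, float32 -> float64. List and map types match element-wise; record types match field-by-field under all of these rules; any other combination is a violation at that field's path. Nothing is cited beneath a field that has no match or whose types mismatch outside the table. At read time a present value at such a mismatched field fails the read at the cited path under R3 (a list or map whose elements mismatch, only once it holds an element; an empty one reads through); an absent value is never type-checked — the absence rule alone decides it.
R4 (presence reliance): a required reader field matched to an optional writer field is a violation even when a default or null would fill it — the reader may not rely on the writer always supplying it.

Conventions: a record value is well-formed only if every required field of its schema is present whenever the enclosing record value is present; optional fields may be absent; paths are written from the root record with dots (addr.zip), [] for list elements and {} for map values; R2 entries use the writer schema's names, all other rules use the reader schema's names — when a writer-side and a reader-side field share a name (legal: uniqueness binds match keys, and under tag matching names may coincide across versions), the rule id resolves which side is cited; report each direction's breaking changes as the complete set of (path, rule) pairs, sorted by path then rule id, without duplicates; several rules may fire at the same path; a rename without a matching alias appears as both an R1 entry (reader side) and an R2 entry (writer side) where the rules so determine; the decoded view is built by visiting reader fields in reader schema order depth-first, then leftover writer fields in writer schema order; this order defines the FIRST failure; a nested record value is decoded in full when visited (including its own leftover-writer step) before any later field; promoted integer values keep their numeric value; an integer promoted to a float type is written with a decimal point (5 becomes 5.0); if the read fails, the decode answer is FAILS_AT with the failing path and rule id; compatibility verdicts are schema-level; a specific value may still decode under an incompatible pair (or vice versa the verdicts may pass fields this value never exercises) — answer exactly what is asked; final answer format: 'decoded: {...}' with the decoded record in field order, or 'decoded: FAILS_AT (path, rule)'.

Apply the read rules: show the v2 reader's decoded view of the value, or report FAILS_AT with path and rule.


decoded: FAILS_AT (attrs, R1)

each type pair in Order: writer, then reader
decode (reader v2):
  read fails at attrs under R1 (no fill)
  => FAILS_AT (attrs, R1)
ruling out the remaining Order differences:
  field avatar in record Order: optional changed to required -> changes Order's schema-level verdicts only — the decode of this value is the same
  field score in record Order: type float32 changed to int32 (its default is dropped) -> changes Order's schema-level verdicts only — the decode of this value is the same
  field city in record Order: required changed to optional -> changes Order's schema-level verdicts only — the decode of this value is the same
  added field rating to record Order: required float32, tag 37 (in v2 it sits immediately before score) -> changes Order's schema-level verdicts only — the decode of this value is the same


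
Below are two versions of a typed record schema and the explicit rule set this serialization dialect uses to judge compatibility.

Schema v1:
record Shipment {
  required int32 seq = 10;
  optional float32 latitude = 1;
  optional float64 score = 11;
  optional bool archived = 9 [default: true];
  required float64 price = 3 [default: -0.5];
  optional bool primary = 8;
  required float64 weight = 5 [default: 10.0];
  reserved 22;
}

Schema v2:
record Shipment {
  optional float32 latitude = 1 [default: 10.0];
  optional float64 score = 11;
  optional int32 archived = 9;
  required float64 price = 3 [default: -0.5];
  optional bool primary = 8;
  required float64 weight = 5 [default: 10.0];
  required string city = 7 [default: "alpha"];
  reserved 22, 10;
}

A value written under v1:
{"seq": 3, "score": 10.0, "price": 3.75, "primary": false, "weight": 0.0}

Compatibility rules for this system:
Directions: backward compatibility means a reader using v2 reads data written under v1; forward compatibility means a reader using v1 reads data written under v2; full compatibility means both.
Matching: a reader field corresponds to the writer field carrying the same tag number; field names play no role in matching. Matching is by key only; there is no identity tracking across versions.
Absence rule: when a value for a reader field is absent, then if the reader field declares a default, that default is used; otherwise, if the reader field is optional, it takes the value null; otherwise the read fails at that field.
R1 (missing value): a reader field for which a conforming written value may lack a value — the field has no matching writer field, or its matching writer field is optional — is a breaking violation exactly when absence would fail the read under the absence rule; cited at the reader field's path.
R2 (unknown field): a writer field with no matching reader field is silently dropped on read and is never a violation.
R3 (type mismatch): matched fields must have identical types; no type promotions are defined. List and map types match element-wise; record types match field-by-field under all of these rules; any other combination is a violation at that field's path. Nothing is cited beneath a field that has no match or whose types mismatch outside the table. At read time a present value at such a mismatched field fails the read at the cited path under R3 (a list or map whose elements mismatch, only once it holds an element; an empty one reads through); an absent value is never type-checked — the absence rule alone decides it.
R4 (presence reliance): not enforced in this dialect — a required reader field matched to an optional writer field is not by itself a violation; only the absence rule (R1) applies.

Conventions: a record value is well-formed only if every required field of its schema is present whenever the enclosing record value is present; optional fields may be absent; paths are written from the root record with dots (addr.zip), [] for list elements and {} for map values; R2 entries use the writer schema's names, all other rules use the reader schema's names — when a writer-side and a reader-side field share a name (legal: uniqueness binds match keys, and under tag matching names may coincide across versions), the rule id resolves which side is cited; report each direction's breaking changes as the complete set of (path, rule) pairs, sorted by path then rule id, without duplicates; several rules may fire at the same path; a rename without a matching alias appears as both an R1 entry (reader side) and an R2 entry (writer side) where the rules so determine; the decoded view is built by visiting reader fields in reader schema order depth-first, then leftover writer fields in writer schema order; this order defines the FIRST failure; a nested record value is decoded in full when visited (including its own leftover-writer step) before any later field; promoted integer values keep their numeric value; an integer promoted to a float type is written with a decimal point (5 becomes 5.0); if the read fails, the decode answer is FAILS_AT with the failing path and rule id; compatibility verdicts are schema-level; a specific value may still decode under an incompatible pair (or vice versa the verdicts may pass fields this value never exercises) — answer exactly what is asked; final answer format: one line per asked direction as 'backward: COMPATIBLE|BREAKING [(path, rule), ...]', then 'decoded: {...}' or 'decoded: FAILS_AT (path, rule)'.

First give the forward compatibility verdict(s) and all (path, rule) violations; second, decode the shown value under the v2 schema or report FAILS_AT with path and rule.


forward: BREAKING [(archived, R3), (seq, R1)]; decoded: {"latitude": 10.0, "score": 10.0, "archived": null, "price": 3.75, "primary": false, "weight": 0.0, "city": "alpha"}

the writer's type comes first in each Shipment pair
checking forward for Shipment: reader v1 against writer v2:
  seq has no writer counterpart
  latitude: paired with writer latitude (float32 -> float32; writer optional)
  score: paired with writer score (float64 -> float64; writer optional)
  archived: paired with writer archived (int32 -> bool; writer optional)
  price: paired with writer price (float64 -> float64; writer required)
  primary: paired with writer primary (bool -> bool; writer optional)
  weight: paired with writer weight (float64 -> float64; writer required)
  writer field city has no reader counterpart
  rule R3 violated at archived
  rule R1 violated at seq
  forward on Shipment therefore BREAKING (2)
migrating the Shipment value to v2:
  latitude := 10.0 (no value, default fills)
  score := 10.0
  archived := null (not supplied -> null)
  price := 3.75
  primary := false
  weight := 0.0
  city := "alpha" (no value, default fills)
  writer seq: unmatched, discarded
  => decoded: {"latitude": 10.0, "score": 10.0, "archived": null, "price": 3.75, "primary": false, "weight": 0.0, "city": "alpha"}


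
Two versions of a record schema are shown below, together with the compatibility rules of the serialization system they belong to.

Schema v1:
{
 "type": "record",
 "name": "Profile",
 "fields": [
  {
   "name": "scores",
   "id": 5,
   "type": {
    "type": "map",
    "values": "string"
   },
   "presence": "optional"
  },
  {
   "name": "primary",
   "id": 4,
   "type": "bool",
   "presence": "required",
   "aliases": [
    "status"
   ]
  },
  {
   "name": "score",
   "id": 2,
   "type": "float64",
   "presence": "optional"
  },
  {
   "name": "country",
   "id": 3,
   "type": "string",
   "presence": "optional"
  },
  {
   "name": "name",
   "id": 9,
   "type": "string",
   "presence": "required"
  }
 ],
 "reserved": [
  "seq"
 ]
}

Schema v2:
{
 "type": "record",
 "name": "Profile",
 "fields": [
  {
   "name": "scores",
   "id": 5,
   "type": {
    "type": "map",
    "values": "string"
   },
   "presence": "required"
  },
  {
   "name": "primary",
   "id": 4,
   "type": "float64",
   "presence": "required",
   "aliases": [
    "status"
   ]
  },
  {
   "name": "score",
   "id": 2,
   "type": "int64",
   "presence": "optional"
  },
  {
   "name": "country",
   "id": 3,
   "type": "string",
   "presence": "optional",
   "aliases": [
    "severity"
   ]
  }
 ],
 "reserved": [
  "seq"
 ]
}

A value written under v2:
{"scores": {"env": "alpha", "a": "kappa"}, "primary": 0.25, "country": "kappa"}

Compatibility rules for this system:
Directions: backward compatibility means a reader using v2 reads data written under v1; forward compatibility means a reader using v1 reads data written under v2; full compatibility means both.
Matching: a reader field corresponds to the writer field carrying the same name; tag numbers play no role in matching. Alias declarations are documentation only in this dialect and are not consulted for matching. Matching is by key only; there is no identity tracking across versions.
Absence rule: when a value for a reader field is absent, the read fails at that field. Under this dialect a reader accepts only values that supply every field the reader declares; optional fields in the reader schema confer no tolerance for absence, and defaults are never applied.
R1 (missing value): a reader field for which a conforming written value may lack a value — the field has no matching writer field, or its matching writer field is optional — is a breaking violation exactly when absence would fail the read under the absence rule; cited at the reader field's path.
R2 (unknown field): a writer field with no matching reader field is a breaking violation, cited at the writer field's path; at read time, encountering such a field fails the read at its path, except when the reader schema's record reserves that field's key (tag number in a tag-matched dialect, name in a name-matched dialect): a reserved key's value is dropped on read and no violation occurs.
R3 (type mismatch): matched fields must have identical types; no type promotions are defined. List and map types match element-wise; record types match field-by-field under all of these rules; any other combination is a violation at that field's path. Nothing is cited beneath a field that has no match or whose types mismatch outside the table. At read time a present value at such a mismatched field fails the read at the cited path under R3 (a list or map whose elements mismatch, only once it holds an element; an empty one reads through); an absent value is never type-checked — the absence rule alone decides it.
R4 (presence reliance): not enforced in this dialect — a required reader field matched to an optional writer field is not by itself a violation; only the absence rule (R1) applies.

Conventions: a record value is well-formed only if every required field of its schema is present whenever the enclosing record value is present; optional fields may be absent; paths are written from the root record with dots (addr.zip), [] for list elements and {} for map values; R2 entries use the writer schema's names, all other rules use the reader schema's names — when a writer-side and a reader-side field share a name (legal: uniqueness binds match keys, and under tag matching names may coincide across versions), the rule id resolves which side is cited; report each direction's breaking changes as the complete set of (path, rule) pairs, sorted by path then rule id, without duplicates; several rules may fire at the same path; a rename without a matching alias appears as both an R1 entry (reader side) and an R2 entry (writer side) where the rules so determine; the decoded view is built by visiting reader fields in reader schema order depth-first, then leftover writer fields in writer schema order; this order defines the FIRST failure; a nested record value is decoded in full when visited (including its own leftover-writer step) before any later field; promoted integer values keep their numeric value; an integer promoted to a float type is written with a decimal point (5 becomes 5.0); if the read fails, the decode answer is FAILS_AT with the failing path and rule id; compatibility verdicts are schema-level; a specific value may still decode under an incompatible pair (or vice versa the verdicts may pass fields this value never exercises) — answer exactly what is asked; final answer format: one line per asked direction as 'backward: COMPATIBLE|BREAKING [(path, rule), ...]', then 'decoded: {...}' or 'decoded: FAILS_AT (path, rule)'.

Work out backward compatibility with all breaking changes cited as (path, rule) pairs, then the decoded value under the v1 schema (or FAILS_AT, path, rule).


arrows below run writer -> reader for Profile
checking backward for Profile: reader v2 against writer v1:
  map<string, string> -> map<string, string>, writer optional: scores aligns to scores
  bool -> float64, writer required: primary aligns to primary
  float64 -> int64, writer optional: score aligns to score
  string -> string, writer optional: country aligns to country
  writer field name has no reader counterpart
  breaking: (country, R1)
  breaking: (name, R2)
  breaking: (primary, R3)
  breaking: (score, R1)
  breaking: (score, R3)
  breaking: (scores, R1)
  => 6 violation(s): backward is BREAKING for Profile
decode (reader v1):
  scores := {"env": "alpha", "a": "kappa"}
  read fails at primary under R3
  => FAILS_AT (primary, R3)
the rest of the Profile diff is inert for this question:
  field scores in record Profile: optional changed to required -> matters only for Profile's forward compatibility — outside the asked direction

backward: BREAKING [(country, R1), (name, R2), (primary, R3), (score, R1), (score, R3), (scores, R1)]; decoded: FAILS_AT (primary, R3)


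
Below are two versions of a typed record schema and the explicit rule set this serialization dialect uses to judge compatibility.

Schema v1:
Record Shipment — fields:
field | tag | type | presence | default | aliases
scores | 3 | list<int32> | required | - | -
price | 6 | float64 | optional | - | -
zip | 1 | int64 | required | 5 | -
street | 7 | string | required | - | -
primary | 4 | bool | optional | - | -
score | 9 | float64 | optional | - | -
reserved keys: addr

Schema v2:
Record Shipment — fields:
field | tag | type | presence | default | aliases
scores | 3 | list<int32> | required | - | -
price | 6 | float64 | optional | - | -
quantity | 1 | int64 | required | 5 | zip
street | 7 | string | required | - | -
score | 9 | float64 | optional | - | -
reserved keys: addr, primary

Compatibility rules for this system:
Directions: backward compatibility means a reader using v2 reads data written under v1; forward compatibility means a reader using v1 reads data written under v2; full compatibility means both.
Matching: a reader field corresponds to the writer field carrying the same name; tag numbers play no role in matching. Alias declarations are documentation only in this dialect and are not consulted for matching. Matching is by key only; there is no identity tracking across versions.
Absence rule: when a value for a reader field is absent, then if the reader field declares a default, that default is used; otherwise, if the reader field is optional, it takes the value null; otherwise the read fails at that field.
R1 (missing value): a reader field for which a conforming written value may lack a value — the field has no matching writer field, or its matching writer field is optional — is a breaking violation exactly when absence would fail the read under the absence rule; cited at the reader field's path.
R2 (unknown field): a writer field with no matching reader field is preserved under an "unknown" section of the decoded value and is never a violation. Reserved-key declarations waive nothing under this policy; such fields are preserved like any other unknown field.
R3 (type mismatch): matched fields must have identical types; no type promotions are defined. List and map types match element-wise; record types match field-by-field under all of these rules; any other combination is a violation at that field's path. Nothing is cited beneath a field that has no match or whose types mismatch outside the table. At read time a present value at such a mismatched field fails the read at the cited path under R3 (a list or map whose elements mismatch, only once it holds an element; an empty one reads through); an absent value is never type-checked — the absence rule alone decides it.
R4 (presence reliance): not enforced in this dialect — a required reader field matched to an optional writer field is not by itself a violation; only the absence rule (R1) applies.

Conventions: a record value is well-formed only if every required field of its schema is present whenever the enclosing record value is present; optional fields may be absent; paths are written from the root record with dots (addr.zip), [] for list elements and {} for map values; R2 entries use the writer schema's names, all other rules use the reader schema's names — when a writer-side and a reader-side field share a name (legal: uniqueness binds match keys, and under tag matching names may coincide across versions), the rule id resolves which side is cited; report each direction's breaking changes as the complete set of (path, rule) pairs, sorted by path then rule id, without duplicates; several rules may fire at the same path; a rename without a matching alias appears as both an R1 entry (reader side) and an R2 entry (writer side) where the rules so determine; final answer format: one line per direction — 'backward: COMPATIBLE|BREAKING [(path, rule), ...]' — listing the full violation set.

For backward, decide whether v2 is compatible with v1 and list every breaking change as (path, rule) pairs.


arrows below run writer -> reader for Shipment
backward pass over Shipment, reader schema v2, writer schema v1:
  scores: list<int32> -> list<int32>, writer required; from scores
  price: float64 -> float64, writer optional; from price
  quantity: no writer-side match
  street: string -> string, writer required; from street
  score: float64 -> float64, writer optional; from score
  writer zip: unknown to reader
  writer primary: unknown to reader
  => no violations; backward on Shipment: COMPATIBLE
the other Shipment changes do not affect what is asked:
  removed field primary from record Shipment (its key "primary" joins the reserved list) -> no rule fires on it in Shipment's dialect; the asked verdict holds
  renamed field zip to quantity in record Shipment (alias zip declared on the renamed field) -> no rule fires on it in Shipment's dialect; the asked verdict holds

backward: COMPATIBLE []
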